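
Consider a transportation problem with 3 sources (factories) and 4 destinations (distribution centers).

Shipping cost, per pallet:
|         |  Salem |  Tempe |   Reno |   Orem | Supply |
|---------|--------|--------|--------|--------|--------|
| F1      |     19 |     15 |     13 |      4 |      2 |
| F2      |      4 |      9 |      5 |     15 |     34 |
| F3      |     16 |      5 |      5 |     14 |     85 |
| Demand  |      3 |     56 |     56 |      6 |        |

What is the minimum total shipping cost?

636

One minimum-cost allocation:
  F1 to Orem: 2 × 4 = 8
  F2 to Salem: 3 × 4 = 12
  F2 to Reno: 31 × 5 = 155
  F3 to Tempe: 56 × 5 = 280
  F3 to Reno: 25 × 5 = 125
  F3 to Orem: 4 × 14 = 56
Total = 8 + 12 + 155 + 280 + 125 + 56 = 636.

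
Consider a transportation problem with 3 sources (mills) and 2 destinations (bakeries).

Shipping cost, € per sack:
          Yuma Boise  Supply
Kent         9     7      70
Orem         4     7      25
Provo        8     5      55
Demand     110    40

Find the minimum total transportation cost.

1050

Optimal allocation:
  Kent–Yuma: 70 × €9 = €630
  Orem–Yuma: 25 × €4 = €100
  Provo–Yuma: 15 × €8 = €120
  Provo–Boise: 40 × €5 = €200
Total = 630 + 100 + 120 + 200 = €1050.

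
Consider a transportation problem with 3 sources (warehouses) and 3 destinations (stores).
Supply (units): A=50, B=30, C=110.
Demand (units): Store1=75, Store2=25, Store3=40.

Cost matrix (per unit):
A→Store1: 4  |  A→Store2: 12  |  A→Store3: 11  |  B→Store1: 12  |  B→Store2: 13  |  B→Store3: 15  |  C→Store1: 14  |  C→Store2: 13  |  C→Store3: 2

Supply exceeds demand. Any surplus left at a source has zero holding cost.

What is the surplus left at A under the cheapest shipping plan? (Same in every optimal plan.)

0

Minimum-cost shipments:
  A→Store1: 50 × 4 = 200
  B→Store1: 25 × 12 = 300
  B→Store2: 5 × 13 = 65
  C→Store2: 20 × 13 = 260
  C→Store3: 40 × 2 = 80
Total cost = 905.
A ships 50 of its 50, leaving 0.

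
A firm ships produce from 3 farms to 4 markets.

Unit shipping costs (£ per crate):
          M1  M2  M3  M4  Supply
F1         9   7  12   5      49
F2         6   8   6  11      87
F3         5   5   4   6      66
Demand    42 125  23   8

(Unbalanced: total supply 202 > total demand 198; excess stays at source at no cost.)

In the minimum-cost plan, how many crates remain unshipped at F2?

Minimum-cost shipments:
  F1→M2: 41 × £7 = £287
  F1→M4: 8 × £5 = £40
  F2→M1: 42 × £6 = £252
  F2→M2: 18 × £8 = £144
  F2→M3: 23 × £6 = £138
  F3→M2: 66 × £5 = £330
Total cost = £1191.
F2 ships 83 of its 87, leaving 4.

4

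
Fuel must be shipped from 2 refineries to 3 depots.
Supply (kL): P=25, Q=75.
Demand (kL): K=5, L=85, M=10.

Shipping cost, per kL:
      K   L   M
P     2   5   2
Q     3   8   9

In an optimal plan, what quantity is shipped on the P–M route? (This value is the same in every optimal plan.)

10

Solving gives:
  P→L: 15 × 5 = 75
  P→M: 10 × 2 = 20
  Q→K: 5 × 3 = 15
  Q→L: 70 × 8 = 560
Total cost = 670.
So P→M carries 10 kL.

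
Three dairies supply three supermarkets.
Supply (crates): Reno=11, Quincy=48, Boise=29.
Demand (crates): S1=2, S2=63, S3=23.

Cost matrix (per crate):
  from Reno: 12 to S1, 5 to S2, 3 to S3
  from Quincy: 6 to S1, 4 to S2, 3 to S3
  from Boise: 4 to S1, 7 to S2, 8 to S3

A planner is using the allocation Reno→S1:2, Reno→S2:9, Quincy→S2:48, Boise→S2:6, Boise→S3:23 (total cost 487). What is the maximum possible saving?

Current plan cost = 2·12 + 9·5 + 48·4 + 6·7 + 23·8 = 487.
Optimal plan:
  Reno->S3: 11 crates
  Quincy->S2: 36 crates
  Quincy->S3: 12 crates
  Boise->S1: 2 crates
  Boise->S2: 27 crates
Optimal cost = 410.
Saving = 487 − 410 = 77.

77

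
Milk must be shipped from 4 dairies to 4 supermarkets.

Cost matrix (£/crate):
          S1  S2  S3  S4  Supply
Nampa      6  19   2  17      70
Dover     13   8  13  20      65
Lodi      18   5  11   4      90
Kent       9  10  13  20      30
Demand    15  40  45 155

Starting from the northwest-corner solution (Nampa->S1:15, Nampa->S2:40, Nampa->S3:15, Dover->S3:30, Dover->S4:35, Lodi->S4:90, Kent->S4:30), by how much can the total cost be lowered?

800

Current plan cost = 15·6 + 40·19 + 15·2 + 30·13 + 35·20 + 90·4 + 30·20 = £2930.
Optimal plan:
  Nampa–S3: 45 × £2 = £90
  Nampa–S4: 25 × £17 = £425
  Dover–S2: 40 × £8 = £320
  Dover–S4: 25 × £20 = £500
  Lodi–S4: 90 × £4 = £360
  Kent–S1: 15 × £9 = £135
  Kent–S4: 15 × £20 = £300
Optimal cost = £2130.
Saving = 2930 − 2130 = £800.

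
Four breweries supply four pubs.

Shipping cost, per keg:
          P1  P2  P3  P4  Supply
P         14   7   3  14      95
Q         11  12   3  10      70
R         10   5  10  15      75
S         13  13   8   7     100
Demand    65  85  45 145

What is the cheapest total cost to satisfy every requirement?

A cheapest plan:
  P to P2: 50 × 7 = 350
  P to P3: 45 × 3 = 135
  Q to P1: 25 × 11 = 275
  Q to P4: 45 × 10 = 450
  R to P1: 40 × 10 = 400
  R to P2: 35 × 5 = 175
  S to P4: 100 × 7 = 700
Total = 350 + 135 + 275 + 450 + 400 + 175 + 700 = 2485.

2485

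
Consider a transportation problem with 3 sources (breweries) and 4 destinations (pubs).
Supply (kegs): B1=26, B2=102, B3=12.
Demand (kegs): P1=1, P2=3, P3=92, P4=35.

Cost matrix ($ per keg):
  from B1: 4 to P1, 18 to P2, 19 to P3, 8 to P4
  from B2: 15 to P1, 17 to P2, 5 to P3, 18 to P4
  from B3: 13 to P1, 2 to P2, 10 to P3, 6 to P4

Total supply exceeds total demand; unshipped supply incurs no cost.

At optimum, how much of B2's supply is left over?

9

Minimum-cost shipments:
  B1->P1: 1 kegs
  B1->P4: 25 kegs
  B2->P3: 92 kegs
  B2->P4: 1 kegs
  B3->P2: 3 kegs
  B3->P4: 9 kegs
Total cost = $742.
B2 ships 93 of its 102, leaving 9.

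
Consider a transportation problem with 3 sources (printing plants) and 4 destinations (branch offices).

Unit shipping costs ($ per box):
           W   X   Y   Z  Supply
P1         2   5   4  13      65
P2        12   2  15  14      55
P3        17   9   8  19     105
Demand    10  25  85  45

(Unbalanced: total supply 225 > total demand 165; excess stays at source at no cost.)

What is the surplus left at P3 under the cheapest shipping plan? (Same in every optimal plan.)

Minimum-cost shipments:
  P1→W: 10 × $2 = $20
  P1→Y: 40 × $4 = $160
  P1→Z: 15 × $13 = $195
  P2→X: 25 × $2 = $50
  P2→Z: 30 × $14 = $420
  P3→Y: 45 × $8 = $360
Total cost = $1205.
P3 ships 45 of its 105, leaving 60.

60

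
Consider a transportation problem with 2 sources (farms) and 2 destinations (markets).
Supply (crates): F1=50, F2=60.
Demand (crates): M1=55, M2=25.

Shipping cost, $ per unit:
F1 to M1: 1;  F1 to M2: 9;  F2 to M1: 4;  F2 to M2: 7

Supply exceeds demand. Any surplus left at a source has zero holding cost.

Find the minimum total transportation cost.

One minimum-cost allocation:
  F1->M1: 50 × $1 = $50
  F2->M1: 5 × $4 = $20
  F2->M2: 25 × $7 = $175
Total = 50 + 20 + 175 = $245.

245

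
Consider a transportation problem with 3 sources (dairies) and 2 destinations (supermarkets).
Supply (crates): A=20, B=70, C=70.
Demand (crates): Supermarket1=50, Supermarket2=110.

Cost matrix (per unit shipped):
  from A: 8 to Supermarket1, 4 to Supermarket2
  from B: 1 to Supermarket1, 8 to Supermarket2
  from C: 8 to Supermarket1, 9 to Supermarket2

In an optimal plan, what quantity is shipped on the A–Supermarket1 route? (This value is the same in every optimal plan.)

Solving gives:
  A–Supermarket2: 20 crates
  B–Supermarket1: 50 crates
  B–Supermarket2: 20 crates
  C–Supermarket2: 70 crates
Total cost = 920.
The route A→Supermarket1 is not used.

0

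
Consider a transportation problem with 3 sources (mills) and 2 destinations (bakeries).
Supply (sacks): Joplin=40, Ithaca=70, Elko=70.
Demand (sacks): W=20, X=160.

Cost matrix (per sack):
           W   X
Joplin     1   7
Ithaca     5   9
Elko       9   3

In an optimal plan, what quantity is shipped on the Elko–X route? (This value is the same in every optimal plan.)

Solving gives:
  Joplin to W: 20 sacks
  Joplin to X: 20 sacks
  Ithaca to X: 70 sacks
  Elko to X: 70 sacks
Total cost = 1000.
So Elko→X carries 70 sacks.

70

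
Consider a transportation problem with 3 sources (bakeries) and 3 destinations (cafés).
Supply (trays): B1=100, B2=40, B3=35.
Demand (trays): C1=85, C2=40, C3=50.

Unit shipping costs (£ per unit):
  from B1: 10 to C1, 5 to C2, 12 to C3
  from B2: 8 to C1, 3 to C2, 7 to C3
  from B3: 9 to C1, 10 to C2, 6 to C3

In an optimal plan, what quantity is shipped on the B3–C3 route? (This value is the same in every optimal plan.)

35

Optimal shipments:
  B1–C1: 60 × £10 = £600
  B1–C2: 40 × £5 = £200
  B2–C1: 25 × £8 = £200
  B2–C3: 15 × £7 = £105
  B3–C3: 35 × £6 = £210
Total cost = £1315.
So B3→C3 carries 35 trays.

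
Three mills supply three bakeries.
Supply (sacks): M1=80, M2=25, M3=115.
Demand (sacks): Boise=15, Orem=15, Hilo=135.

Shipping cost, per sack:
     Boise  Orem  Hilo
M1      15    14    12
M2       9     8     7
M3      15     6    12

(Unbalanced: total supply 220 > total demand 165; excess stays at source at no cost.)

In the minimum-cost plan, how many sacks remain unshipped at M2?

0

Minimum-cost shipments:
  M1 to Hilo: 25 sacks
  M2 to Boise: 15 sacks
  M2 to Hilo: 10 sacks
  M3 to Orem: 15 sacks
  M3 to Hilo: 100 sacks
Total cost = 1795.
M2 ships 25 of its 25, leaving 0.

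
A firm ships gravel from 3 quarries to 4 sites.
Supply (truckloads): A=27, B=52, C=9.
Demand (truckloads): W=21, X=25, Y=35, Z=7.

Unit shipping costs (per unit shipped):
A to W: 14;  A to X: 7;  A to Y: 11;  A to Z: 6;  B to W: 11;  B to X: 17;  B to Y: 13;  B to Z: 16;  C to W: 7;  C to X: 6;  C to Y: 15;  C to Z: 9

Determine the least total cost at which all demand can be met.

882

A cheapest plan:
  A->X: 20 truckloads
  A->Z: 7 truckloads
  B->W: 17 truckloads
  B->Y: 35 truckloads
  C->W: 4 truckloads
  C->X: 5 truckloads
Total cost = 882.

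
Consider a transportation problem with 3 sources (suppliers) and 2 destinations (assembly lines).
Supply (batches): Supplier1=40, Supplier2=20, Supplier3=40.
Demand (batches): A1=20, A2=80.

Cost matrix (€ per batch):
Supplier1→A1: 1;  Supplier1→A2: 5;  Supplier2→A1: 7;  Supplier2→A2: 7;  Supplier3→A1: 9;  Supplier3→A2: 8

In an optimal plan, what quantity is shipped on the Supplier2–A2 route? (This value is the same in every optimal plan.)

Optimal shipments:
  Supplier1→A1: 20 × €1 = €20
  Supplier1→A2: 20 × €5 = €100
  Supplier2→A2: 20 × €7 = €140
  Supplier3→A2: 40 × €8 = €320
Total cost = €580.
So Supplier2→A2 carries 20 batches.

20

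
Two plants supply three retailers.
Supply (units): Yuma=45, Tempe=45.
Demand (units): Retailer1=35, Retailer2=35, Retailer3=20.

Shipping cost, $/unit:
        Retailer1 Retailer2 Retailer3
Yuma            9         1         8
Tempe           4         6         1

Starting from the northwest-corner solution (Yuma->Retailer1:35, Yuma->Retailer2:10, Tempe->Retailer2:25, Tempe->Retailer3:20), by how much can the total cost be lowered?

Current plan cost = 35·9 + 10·1 + 25·6 + 20·1 = $495.
Optimal plan:
  Yuma–Retailer1: 10 × $9 = $90
  Yuma–Retailer2: 35 × $1 = $35
  Tempe–Retailer1: 25 × $4 = $100
  Tempe–Retailer3: 20 × $1 = $20
Optimal cost = $245.
Saving = 495 − 245 = $250.

250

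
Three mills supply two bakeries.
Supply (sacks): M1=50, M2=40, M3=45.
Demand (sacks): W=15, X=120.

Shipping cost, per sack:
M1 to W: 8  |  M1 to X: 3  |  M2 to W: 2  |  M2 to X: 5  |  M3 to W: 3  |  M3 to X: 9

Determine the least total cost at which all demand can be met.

665

An optimal shipping plan:
  M1 to X: 50 sacks
  M2 to X: 40 sacks
  M3 to W: 15 sacks
  M3 to X: 30 sacks
Total cost = 665.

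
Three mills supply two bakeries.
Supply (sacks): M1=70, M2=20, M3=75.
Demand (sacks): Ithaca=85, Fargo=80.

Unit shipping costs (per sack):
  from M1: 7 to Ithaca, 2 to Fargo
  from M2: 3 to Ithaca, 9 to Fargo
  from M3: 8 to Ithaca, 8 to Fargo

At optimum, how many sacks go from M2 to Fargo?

Solving gives:
  M1→Fargo: 70 × 2 = 140
  M2→Ithaca: 20 × 3 = 60
  M3→Ithaca: 65 × 8 = 520
  M3→Fargo: 10 × 8 = 80
Total cost = 800.
The route M2→Fargo is not used.

0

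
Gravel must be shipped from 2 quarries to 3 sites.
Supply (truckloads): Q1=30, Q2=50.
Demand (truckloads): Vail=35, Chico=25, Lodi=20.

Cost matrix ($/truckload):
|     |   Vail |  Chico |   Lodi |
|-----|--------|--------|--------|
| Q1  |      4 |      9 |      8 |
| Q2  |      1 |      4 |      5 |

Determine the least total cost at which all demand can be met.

325

One minimum-cost allocation:
  Q1→Vail: 30 × $4 = $120
  Q2→Vail: 5 × $1 = $5
  Q2→Chico: 25 × $4 = $100
  Q2→Lodi: 20 × $5 = $100
Total = 120 + 5 + 100 + 100 = $325.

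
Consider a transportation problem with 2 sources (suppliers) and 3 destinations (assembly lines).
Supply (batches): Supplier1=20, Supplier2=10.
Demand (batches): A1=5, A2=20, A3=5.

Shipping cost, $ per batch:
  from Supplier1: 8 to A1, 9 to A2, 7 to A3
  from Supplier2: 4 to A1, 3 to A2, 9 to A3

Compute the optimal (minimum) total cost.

A cheapest plan:
  Supplier1→A1: 5 × $8 = $40
  Supplier1→A2: 10 × $9 = $90
  Supplier1→A3: 5 × $7 = $35
  Supplier2→A2: 10 × $3 = $30
Total = 40 + 90 + 35 + 30 = $195.

195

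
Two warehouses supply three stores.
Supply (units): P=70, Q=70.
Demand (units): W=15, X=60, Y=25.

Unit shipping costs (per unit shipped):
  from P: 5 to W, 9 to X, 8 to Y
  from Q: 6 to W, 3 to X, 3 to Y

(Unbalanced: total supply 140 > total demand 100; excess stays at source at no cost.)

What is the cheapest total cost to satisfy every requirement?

A cheapest plan:
  P–W: 15 × 5 = 75
  P–Y: 15 × 8 = 120
  Q–X: 60 × 3 = 180
  Q–Y: 10 × 3 = 30
Total = 75 + 120 + 180 + 30 = 405.

405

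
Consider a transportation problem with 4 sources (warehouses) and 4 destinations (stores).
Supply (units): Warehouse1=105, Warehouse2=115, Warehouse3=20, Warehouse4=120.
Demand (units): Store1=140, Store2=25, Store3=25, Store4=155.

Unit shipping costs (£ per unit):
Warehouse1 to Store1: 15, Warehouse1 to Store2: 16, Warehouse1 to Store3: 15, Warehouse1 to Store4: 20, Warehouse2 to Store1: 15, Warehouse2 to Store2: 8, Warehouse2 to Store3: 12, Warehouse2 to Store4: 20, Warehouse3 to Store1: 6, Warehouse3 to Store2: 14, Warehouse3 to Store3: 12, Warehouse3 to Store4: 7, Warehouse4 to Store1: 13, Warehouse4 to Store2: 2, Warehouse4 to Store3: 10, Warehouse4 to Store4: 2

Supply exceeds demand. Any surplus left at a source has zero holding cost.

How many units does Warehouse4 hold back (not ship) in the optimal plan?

0

Minimum-cost shipments:
  Warehouse1 to Store1: 105 × £15 = £1575
  Warehouse2 to Store1: 35 × £15 = £525
  Warehouse2 to Store2: 25 × £8 = £200
  Warehouse2 to Store3: 25 × £12 = £300
  Warehouse2 to Store4: 15 × £20 = £300
  Warehouse3 to Store4: 20 × £7 = £140
  Warehouse4 to Store4: 120 × £2 = £240
Total cost = £3280.
Warehouse4 ships 120 of its 120, leaving 0.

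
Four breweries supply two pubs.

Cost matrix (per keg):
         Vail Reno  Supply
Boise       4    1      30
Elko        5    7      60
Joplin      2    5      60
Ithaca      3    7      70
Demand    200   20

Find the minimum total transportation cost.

690

An optimal shipping plan:
  Boise to Vail: 10 × 4 = 40
  Boise to Reno: 20 × 1 = 20
  Elko to Vail: 60 × 5 = 300
  Joplin to Vail: 60 × 2 = 120
  Ithaca to Vail: 70 × 3 = 210
Total = 40 + 20 + 300 + 120 + 210 = 690.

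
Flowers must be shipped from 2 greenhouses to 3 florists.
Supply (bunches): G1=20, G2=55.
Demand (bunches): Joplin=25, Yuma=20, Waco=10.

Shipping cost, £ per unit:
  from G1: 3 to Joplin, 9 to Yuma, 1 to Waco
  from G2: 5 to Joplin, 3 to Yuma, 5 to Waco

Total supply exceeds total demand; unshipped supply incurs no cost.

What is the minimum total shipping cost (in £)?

One minimum-cost allocation:
  G1→Joplin: 10 × £3 = £30
  G1→Waco: 10 × £1 = £10
  G2→Joplin: 15 × £5 = £75
  G2→Yuma: 20 × £3 = £60
Total = 30 + 10 + 75 + 60 = £175.
(Supply check: G1 ships 20; G2 ships 35.)

175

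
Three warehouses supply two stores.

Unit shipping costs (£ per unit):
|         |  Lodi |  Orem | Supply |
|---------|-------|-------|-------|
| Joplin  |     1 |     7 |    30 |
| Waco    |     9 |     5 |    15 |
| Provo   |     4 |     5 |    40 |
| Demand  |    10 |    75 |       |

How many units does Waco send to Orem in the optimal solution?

15

Optimal shipments:
  Joplin–Lodi: 10 × £1 = £10
  Joplin–Orem: 20 × £7 = £140
  Waco–Orem: 15 × £5 = £75
  Provo–Orem: 40 × £5 = £200
Total cost = £425.
So Waco→Orem carries 15 units.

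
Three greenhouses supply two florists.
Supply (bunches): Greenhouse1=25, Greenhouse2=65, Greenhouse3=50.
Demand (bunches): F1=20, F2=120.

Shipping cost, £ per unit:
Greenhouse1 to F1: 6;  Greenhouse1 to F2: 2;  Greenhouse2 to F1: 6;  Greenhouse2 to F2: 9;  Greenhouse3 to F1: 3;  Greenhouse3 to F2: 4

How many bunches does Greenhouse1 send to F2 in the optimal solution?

The minimum-cost plan:
  Greenhouse1–F2: 25 bunches
  Greenhouse2–F1: 20 bunches
  Greenhouse2–F2: 45 bunches
  Greenhouse3–F2: 50 bunches
Total cost = £775.
So Greenhouse1→F2 carries 25 bunches.

25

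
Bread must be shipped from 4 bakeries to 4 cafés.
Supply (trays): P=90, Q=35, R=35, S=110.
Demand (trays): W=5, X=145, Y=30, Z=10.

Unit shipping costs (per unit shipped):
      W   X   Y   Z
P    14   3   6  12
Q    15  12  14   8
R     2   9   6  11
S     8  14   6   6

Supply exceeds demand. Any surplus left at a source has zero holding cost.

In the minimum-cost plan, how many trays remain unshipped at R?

0

An optimal plan:
  P→X: 90 × 3 = 270
  Q→X: 25 × 12 = 300
  R→W: 5 × 2 = 10
  R→X: 30 × 9 = 270
  S→Y: 30 × 6 = 180
  S→Z: 10 × 6 = 60
Total cost = 1090.
R ships 35 of its 35, leaving 0.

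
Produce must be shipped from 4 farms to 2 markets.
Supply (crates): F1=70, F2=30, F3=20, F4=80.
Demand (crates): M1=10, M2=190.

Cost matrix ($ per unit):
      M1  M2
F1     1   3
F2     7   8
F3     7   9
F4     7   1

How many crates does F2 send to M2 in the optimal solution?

30

The minimum-cost plan:
  F1–M1: 10 crates
  F1–M2: 60 crates
  F2–M2: 30 crates
  F3–M2: 20 crates
  F4–M2: 80 crates
Total cost = $690.
So F2→M2 carries 30 crates.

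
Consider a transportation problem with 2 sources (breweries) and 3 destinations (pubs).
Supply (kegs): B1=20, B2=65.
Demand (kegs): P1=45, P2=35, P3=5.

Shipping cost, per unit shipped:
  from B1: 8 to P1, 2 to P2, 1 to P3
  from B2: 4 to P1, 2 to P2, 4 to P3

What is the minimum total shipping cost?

255

An optimal shipping plan:
  B1->P2: 15 kegs
  B1->P3: 5 kegs
  B2->P1: 45 kegs
  B2->P2: 20 kegs
Total cost = 255.
(Supply check: B1 ships 20; B2 ships 65.)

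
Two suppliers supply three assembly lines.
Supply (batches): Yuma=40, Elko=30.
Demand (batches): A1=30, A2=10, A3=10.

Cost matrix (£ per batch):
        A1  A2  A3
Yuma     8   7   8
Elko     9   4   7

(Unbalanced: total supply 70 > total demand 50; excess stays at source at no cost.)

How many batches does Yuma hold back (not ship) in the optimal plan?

10

Minimum-cost shipments:
  Yuma–A1: 30 × £8 = £240
  Elko–A2: 10 × £4 = £40
  Elko–A3: 10 × £7 = £70
Total cost = £350.
Yuma ships 30 of its 40, leaving 10.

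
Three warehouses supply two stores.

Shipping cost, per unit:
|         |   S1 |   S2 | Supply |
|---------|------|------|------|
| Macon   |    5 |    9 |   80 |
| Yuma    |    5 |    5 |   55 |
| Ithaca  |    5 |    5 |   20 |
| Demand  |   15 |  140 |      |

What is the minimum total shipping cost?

1035

An optimal shipping plan:
  Macon to S1: 15 × 5 = 75
  Macon to S2: 65 × 9 = 585
  Yuma to S2: 55 × 5 = 275
  Ithaca to S2: 20 × 5 = 100
Total = 75 + 585 + 275 + 100 = 1035.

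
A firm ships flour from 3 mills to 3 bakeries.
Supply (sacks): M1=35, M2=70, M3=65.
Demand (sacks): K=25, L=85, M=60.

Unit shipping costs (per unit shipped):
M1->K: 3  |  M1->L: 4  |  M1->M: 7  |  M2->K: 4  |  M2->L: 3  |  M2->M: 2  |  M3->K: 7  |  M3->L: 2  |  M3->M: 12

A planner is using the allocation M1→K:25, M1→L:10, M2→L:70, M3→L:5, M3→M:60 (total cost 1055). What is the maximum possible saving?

Current plan cost = 25·3 + 10·4 + 70·3 + 5·2 + 60·12 = 1055.
Optimal plan:
  M1->K: 25 sacks
  M1->L: 10 sacks
  M2->L: 10 sacks
  M2->M: 60 sacks
  M3->L: 65 sacks
Optimal cost = 395.
Saving = 1055 − 395 = 660.

660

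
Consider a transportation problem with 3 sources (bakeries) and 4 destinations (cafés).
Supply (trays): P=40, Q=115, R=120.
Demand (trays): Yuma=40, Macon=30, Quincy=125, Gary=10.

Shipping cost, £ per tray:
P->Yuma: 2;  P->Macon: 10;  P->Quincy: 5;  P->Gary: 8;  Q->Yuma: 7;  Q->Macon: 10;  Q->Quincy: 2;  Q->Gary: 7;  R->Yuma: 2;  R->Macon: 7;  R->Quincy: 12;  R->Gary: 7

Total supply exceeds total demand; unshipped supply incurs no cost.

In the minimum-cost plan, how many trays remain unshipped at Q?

Minimum-cost shipments:
  P–Quincy: 10 × £5 = £50
  Q–Quincy: 115 × £2 = £230
  R–Yuma: 40 × £2 = £80
  R–Macon: 30 × £7 = £210
  R–Gary: 10 × £7 = £70
Total cost = £640.
Q ships 115 of its 115, leaving 0.

0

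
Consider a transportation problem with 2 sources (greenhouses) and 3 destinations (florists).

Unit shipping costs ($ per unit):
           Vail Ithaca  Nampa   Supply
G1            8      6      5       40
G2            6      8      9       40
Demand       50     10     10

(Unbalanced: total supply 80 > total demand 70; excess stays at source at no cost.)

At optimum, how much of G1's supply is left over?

An optimal plan:
  G1→Vail: 10 × $8 = $80
  G1→Ithaca: 10 × $6 = $60
  G1→Nampa: 10 × $5 = $50
  G2→Vail: 40 × $6 = $240
Total cost = $430.
G1 ships 30 of its 40, leaving 10.

10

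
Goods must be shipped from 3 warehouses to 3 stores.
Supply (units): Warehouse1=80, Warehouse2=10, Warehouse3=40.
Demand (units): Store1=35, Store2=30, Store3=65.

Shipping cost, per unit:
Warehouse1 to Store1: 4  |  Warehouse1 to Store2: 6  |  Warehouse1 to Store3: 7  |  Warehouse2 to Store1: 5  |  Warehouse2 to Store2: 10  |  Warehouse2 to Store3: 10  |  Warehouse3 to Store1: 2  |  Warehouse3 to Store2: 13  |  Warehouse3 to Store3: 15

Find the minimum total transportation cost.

770

One minimum-cost allocation:
  Warehouse1–Store2: 25 × 6 = 150
  Warehouse1–Store3: 55 × 7 = 385
  Warehouse2–Store3: 10 × 10 = 100
  Warehouse3–Store1: 35 × 2 = 70
  Warehouse3–Store2: 5 × 13 = 65
Total = 150 + 385 + 100 + 70 + 65 = 770.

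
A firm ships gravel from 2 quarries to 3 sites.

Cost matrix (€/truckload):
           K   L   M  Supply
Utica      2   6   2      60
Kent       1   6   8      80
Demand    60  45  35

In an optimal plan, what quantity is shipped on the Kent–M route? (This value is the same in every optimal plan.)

The minimum-cost plan:
  Utica->L: 25 × €6 = €150
  Utica->M: 35 × €2 = €70
  Kent->K: 60 × €1 = €60
  Kent->L: 20 × €6 = €120
Total cost = €400.
The route Kent→M is not used.

0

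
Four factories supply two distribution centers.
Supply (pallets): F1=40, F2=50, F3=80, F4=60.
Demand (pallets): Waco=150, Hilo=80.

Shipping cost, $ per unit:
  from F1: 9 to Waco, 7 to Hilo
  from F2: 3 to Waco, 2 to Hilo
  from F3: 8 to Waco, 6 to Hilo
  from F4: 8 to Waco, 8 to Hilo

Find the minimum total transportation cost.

Optimal allocation:
  F1->Waco: 40 pallets
  F2->Waco: 50 pallets
  F3->Hilo: 80 pallets
  F4->Waco: 60 pallets
Total cost = $1470.
(Supply check: F1 ships 40; F2 ships 50; F3 ships 80; F4 ships 60.)

1470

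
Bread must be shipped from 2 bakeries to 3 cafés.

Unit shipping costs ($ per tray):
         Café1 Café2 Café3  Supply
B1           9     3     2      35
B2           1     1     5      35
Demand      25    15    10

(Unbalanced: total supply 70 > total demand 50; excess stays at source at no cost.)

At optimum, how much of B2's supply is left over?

0

An optimal plan:
  B1–Café2: 5 trays
  B1–Café3: 10 trays
  B2–Café1: 25 trays
  B2–Café2: 10 trays
Total cost = $70.
B2 ships 35 of its 35, leaving 0.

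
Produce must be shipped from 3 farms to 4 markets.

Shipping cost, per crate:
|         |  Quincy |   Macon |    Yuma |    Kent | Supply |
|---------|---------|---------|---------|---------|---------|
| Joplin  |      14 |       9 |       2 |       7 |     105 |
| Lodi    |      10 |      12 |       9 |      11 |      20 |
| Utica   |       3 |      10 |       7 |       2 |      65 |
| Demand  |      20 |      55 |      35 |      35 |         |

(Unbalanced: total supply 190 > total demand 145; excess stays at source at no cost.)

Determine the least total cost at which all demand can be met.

Optimal allocation:
  Joplin–Macon: 55 crates
  Joplin–Yuma: 35 crates
  Utica–Quincy: 20 crates
  Utica–Kent: 35 crates
Total cost = 695.
(Supply check: Joplin ships 90; Lodi ships 0; Utica ships 55.)

695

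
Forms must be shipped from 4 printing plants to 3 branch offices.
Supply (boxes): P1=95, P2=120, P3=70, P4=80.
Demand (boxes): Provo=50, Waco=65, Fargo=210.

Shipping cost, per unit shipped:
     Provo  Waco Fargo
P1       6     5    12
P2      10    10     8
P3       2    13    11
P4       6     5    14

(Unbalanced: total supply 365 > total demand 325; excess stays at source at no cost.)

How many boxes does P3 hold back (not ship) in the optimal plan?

An optimal plan:
  P1 to Waco: 25 × 5 = 125
  P1 to Fargo: 70 × 12 = 840
  P2 to Fargo: 120 × 8 = 960
  P3 to Provo: 50 × 2 = 100
  P3 to Fargo: 20 × 11 = 220
  P4 to Waco: 40 × 5 = 200
Total cost = 2445.
P3 ships 70 of its 70, leaving 0.

0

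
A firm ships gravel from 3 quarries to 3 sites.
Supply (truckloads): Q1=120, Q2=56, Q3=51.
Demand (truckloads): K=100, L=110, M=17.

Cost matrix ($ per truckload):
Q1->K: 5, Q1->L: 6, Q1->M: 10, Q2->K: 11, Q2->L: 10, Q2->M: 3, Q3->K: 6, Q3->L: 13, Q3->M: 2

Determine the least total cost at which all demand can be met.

An optimal shipping plan:
  Q1→K: 49 × $5 = $245
  Q1→L: 71 × $6 = $426
  Q2→L: 39 × $10 = $390
  Q2→M: 17 × $3 = $51
  Q3→K: 51 × $6 = $306
Total = 245 + 426 + 390 + 51 + 306 = $1418.
(Supply check: Q1 ships 120; Q2 ships 56; Q3 ships 51.)

1418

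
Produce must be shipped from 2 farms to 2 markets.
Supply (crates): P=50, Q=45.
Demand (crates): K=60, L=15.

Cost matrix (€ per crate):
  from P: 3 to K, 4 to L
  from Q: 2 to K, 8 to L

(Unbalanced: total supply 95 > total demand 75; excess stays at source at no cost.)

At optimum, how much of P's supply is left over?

20

Minimum-cost shipments:
  P->K: 15 × €3 = €45
  P->L: 15 × €4 = €60
  Q->K: 45 × €2 = €90
Total cost = €195.
P ships 30 of its 50, leaving 20.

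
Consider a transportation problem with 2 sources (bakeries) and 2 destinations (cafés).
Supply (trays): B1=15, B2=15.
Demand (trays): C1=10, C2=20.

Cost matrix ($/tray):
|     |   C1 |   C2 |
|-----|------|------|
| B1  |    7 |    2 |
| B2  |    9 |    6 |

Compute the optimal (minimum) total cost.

150

One minimum-cost allocation:
  B1–C2: 15 × $2 = $30
  B2–C1: 10 × $9 = $90
  B2–C2: 5 × $6 = $30
Total = 30 + 90 + 30 = $150.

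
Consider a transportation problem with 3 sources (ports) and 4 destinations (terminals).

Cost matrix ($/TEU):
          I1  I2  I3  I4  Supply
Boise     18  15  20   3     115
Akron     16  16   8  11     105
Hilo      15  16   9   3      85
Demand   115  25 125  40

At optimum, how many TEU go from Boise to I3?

Optimal shipments:
  Boise to I1: 50 × $18 = $900
  Boise to I2: 25 × $15 = $375
  Boise to I4: 40 × $3 = $120
  Akron to I3: 105 × $8 = $840
  Hilo to I1: 65 × $15 = $975
  Hilo to I3: 20 × $9 = $180
Total cost = $3390.
The route Boise→I3 is not used.

0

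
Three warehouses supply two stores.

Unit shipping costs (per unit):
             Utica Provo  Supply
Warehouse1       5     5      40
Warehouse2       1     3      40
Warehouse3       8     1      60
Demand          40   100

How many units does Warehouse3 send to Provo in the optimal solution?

60

Solving gives:
  Warehouse1–Provo: 40 × 5 = 200
  Warehouse2–Utica: 40 × 1 = 40
  Warehouse3–Provo: 60 × 1 = 60
Total cost = 300.
So Warehouse3→Provo carries 60 units.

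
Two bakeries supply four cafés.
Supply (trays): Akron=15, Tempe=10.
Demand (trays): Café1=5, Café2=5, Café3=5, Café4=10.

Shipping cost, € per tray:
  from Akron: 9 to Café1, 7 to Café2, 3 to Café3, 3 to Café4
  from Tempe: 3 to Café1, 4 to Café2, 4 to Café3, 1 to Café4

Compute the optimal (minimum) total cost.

An optimal shipping plan:
  Akron->Café3: 5 × €3 = €15
  Akron->Café4: 10 × €3 = €30
  Tempe->Café1: 5 × €3 = €15
  Tempe->Café2: 5 × €4 = €20
Total = 15 + 30 + 15 + 20 = €80.
(Supply check: Akron ships 15; Tempe ships 10.)

80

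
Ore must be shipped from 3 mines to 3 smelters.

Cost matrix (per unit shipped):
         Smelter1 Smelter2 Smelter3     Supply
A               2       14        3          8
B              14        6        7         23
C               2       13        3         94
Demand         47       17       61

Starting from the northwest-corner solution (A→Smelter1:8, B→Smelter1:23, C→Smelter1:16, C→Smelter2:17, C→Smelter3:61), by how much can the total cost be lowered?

Current plan cost = 8·2 + 23·14 + 16·2 + 17·13 + 61·3 = 774.
Optimal plan:
  A–Smelter3: 8 × 3 = 24
  B–Smelter2: 17 × 6 = 102
  B–Smelter3: 6 × 7 = 42
  C–Smelter1: 47 × 2 = 94
  C–Smelter3: 47 × 3 = 141
Optimal cost = 403.
Saving = 774 − 403 = 371.

371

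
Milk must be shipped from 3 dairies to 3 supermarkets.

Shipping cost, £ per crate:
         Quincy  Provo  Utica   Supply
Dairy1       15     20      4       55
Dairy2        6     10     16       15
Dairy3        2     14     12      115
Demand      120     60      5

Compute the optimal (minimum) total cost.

Optimal allocation:
  Dairy1→Quincy: 5 × £15 = £75
  Dairy1→Provo: 45 × £20 = £900
  Dairy1→Utica: 5 × £4 = £20
  Dairy2→Provo: 15 × £10 = £150
  Dairy3→Quincy: 115 × £2 = £230
Total = 75 + 900 + 20 + 150 + 230 = £1375.

1375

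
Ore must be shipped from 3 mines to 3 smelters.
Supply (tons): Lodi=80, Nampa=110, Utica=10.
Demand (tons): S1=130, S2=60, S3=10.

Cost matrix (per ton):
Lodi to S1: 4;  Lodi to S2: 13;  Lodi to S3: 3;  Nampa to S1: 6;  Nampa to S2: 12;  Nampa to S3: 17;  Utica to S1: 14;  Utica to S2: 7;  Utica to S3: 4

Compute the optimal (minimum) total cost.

One minimum-cost allocation:
  Lodi to S1: 70 tons
  Lodi to S3: 10 tons
  Nampa to S1: 60 tons
  Nampa to S2: 50 tons
  Utica to S2: 10 tons
Total cost = 1340.
(Supply check: Lodi ships 80; Nampa ships 110; Utica ships 10.)

1340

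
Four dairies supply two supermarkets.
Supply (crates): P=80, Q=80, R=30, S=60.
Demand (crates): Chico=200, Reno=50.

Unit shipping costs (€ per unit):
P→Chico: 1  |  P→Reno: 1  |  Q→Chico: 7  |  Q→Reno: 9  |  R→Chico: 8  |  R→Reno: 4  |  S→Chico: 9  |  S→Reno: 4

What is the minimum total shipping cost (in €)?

Optimal allocation:
  P→Chico: 80 × €1 = €80
  Q→Chico: 80 × €7 = €560
  R→Chico: 30 × €8 = €240
  S→Chico: 10 × €9 = €90
  S→Reno: 50 × €4 = €200
Total = 80 + 560 + 240 + 90 + 200 = €1170.
(Supply check: P ships 80; Q ships 80; R ships 30; S ships 60.)

1170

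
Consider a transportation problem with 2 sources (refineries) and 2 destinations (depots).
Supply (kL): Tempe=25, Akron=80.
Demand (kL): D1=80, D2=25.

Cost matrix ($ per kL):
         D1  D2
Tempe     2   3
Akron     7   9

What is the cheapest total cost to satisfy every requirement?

635

An optimal shipping plan:
  Tempe–D2: 25 kL
  Akron–D1: 80 kL
Total cost = $635.
(Supply check: Tempe ships 25; Akron ships 80.)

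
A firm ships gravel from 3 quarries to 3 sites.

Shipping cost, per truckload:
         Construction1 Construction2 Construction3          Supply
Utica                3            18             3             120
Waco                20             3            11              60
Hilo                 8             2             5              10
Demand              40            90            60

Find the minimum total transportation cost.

860

One minimum-cost allocation:
  Utica→Construction1: 40 × 3 = 120
  Utica→Construction2: 20 × 18 = 360
  Utica→Construction3: 60 × 3 = 180
  Waco→Construction2: 60 × 3 = 180
  Hilo→Construction2: 10 × 2 = 20
Total = 120 + 360 + 180 + 180 + 20 = 860.
(Supply check: Utica ships 120; Waco ships 60; Hilo ships 10.)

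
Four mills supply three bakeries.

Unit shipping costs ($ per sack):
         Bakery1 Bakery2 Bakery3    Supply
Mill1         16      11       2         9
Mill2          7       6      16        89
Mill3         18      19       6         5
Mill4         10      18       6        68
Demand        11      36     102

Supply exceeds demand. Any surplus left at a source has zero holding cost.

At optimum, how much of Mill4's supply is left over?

An optimal plan:
  Mill1 to Bakery3: 9 × $2 = $18
  Mill2 to Bakery1: 11 × $7 = $77
  Mill2 to Bakery2: 36 × $6 = $216
  Mill2 to Bakery3: 20 × $16 = $320
  Mill3 to Bakery3: 5 × $6 = $30
  Mill4 to Bakery3: 68 × $6 = $408
Total cost = $1069.
Mill4 ships 68 of its 68, leaving 0.

0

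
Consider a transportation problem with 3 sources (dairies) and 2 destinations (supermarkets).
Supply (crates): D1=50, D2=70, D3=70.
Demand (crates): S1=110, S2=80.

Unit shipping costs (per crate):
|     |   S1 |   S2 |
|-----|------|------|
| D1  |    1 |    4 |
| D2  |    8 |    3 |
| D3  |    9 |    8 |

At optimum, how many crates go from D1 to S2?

Optimal shipments:
  D1–S1: 50 crates
  D2–S2: 70 crates
  D3–S1: 60 crates
  D3–S2: 10 crates
Total cost = 880.
The route D1→S2 is not used.

0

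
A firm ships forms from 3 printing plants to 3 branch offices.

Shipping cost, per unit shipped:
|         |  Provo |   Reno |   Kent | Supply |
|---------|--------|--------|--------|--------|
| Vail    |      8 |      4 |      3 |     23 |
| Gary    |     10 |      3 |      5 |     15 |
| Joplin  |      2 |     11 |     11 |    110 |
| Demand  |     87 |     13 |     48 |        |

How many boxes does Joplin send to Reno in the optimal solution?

The minimum-cost plan:
  Vail->Kent: 23 × 3 = 69
  Gary->Reno: 13 × 3 = 39
  Gary->Kent: 2 × 5 = 10
  Joplin->Provo: 87 × 2 = 174
  Joplin->Kent: 23 × 11 = 253
Total cost = 545.
The route Joplin→Reno is not used.

0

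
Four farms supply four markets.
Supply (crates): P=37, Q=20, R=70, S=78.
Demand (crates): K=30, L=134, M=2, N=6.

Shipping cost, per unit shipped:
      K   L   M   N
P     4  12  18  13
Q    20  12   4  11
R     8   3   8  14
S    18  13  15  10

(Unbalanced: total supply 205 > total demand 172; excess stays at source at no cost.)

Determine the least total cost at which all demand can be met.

A cheapest plan:
  P->K: 30 crates
  P->L: 7 crates
  Q->L: 18 crates
  Q->M: 2 crates
  R->L: 70 crates
  S->L: 39 crates
  S->N: 6 crates
Total cost = 1205.
(Supply check: P ships 37; Q ships 20; R ships 70; S ships 45.)

1205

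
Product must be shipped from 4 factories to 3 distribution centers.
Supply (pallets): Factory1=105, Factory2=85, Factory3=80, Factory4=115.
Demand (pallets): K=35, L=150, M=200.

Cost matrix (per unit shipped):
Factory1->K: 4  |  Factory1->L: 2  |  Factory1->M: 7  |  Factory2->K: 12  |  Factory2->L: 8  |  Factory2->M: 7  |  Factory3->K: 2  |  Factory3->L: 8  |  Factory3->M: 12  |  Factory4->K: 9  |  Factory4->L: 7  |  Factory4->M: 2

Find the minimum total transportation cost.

Optimal allocation:
  Factory1→L: 105 × 2 = 210
  Factory2→M: 85 × 7 = 595
  Factory3→K: 35 × 2 = 70
  Factory3→L: 45 × 8 = 360
  Factory4→M: 115 × 2 = 230
Total = 210 + 595 + 70 + 360 + 230 = 1465.
(Supply check: Factory1 ships 105; Factory2 ships 85; Factory3 ships 80; Factory4 ships 115.)

1465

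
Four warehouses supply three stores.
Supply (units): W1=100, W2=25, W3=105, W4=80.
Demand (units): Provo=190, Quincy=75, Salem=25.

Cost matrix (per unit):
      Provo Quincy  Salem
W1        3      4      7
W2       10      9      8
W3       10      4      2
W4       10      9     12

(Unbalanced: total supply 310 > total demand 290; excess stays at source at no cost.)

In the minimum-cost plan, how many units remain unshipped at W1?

0

Minimum-cost shipments:
  W1–Provo: 100 × 3 = 300
  W2–Provo: 25 × 10 = 250
  W3–Provo: 5 × 10 = 50
  W3–Quincy: 75 × 4 = 300
  W3–Salem: 25 × 2 = 50
  W4–Provo: 60 × 10 = 600
Total cost = 1550.
W1 ships 100 of its 100, leaving 0.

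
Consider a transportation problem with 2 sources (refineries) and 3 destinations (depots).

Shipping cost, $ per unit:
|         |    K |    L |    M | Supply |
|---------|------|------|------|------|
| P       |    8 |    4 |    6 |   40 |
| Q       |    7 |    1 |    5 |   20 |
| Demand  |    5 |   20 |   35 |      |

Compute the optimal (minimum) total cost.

270

One minimum-cost allocation:
  P->K: 5 × $8 = $40
  P->M: 35 × $6 = $210
  Q->L: 20 × $1 = $20
Total = 40 + 210 + 20 = $270.
(Supply check: P ships 40; Q ships 20.)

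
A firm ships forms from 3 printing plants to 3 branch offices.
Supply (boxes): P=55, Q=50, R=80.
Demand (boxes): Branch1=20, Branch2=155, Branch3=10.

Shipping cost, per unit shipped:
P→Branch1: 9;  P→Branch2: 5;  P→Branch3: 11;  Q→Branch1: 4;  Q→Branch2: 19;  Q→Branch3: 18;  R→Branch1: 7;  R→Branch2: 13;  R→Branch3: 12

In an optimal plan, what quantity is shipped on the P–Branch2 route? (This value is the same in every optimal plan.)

55

Solving gives:
  P->Branch2: 55 × 5 = 275
  Q->Branch1: 20 × 4 = 80
  Q->Branch2: 20 × 19 = 380
  Q->Branch3: 10 × 18 = 180
  R->Branch2: 80 × 13 = 1040
Total cost = 1955.
So P→Branch2 carries 55 boxes.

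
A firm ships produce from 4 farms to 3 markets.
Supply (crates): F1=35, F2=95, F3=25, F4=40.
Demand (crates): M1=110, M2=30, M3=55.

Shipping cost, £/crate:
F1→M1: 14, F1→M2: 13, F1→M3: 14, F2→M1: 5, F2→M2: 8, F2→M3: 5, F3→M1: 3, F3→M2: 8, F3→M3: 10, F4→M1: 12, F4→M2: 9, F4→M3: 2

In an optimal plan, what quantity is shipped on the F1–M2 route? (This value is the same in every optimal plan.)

30

The minimum-cost plan:
  F1->M2: 30 × £13 = £390
  F1->M3: 5 × £14 = £70
  F2->M1: 85 × £5 = £425
  F2->M3: 10 × £5 = £50
  F3->M1: 25 × £3 = £75
  F4->M3: 40 × £2 = £80
Total cost = £1090.
So F1→M2 carries 30 crates.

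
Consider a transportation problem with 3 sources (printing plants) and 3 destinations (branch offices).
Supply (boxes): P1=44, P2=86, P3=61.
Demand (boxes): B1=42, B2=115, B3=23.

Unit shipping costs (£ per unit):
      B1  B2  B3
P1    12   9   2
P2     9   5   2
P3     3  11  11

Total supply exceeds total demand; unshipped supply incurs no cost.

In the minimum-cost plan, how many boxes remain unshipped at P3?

Minimum-cost shipments:
  P1 to B2: 21 × £9 = £189
  P1 to B3: 23 × £2 = £46
  P2 to B2: 86 × £5 = £430
  P3 to B1: 42 × £3 = £126
  P3 to B2: 8 × £11 = £88
Total cost = £879.
P3 ships 50 of its 61, leaving 11.

11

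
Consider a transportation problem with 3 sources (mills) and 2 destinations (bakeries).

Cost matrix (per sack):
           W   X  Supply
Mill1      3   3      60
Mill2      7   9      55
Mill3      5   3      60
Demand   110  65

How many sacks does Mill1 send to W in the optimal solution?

The minimum-cost plan:
  Mill1→W: 55 sacks
  Mill1→X: 5 sacks
  Mill2→W: 55 sacks
  Mill3→X: 60 sacks
Total cost = 745.
So Mill1→W carries 55 sacks.

55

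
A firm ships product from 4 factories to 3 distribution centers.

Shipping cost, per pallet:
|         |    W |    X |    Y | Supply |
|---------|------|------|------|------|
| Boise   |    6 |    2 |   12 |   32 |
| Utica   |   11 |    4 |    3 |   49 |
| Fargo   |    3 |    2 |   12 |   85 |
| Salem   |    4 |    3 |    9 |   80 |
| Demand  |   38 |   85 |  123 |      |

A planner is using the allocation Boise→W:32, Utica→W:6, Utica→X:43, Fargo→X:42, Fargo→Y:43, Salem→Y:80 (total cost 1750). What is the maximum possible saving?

647

Current plan cost = 32·6 + 6·11 + 43·4 + 42·2 + 43·12 + 80·9 = 1750.
Optimal plan:
  Boise to X: 32 × 2 = 64
  Utica to Y: 49 × 3 = 147
  Fargo to W: 38 × 3 = 114
  Fargo to X: 47 × 2 = 94
  Salem to X: 6 × 3 = 18
  Salem to Y: 74 × 9 = 666
Optimal cost = 1103.
Saving = 1750 − 1103 = 647.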